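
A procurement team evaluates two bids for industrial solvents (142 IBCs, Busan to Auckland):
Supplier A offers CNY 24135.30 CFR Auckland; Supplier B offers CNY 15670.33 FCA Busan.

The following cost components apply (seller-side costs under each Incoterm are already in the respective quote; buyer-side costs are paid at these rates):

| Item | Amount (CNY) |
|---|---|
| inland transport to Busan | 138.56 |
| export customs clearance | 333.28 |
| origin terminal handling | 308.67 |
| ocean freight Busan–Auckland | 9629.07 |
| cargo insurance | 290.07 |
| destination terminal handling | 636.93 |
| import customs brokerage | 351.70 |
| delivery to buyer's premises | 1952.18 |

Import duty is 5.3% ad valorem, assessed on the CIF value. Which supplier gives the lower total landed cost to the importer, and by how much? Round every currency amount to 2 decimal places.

Supplier A (CFR):
CIF value = CFR price + insurance = 24135.30 + 290.07 = 24425.37
Import duty = 24425.37 × 5.3% = 1294.54
Buyer bears (A): 290.07 + 636.93 + 351.70 + 1952.18 = 3230.88
Landed cost (A) = invoice 24135.30 + 3230.88 + duty 1294.54 = 28660.72
Supplier B (FCA):
CIF value = FCA price + origin terminal + freight + insurance = 15670.33 + 308.67 + 9629.07 + 290.07 = 25898.14
Import duty = 25898.14 × 5.3% = 1372.60
Buyer bears (B): 308.67 + 9629.07 + 290.07 + 636.93 + 351.70 + 1952.18 = 13168.62
Landed cost (B) = invoice 15670.33 + 13168.62 + duty 1372.60 = 30211.55
Difference = |28660.72 − 30211.55| = 1550.83

Supplier A is cheaper by CNY 1550.83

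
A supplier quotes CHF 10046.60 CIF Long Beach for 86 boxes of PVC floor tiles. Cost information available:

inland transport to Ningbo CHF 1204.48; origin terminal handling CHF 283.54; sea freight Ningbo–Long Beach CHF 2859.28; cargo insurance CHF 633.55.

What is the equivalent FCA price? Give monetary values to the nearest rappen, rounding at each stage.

Not relevant to the conversion: inland to port — on the seller under both CIF and FCA; already in the CIF price and stays in the FCA price.
From CIF to FCA, the seller no longer bears: origin terminal, freight, insurance.
FCA price = 10046.60 − 283.54 − 2859.28 − 633.55 = 6270.23

FCA price: CHF 6270.23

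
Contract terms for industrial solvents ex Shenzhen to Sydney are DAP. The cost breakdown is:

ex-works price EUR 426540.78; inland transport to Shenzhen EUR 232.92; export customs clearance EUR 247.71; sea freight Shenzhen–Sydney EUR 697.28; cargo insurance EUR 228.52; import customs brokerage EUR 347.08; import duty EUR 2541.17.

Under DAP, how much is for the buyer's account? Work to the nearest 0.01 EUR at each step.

DAP: the seller bears all costs to the named destination except import duty and clearance.
Seller's account: goods 426540.78 + inland to port 232.92 + export clearance 247.71 + freight 697.28 + insurance 228.52 = 427947.21
Buyer's account: brokerage 347.08 + duty 2541.17 = 2888.25

Buyer's account: EUR 2888.25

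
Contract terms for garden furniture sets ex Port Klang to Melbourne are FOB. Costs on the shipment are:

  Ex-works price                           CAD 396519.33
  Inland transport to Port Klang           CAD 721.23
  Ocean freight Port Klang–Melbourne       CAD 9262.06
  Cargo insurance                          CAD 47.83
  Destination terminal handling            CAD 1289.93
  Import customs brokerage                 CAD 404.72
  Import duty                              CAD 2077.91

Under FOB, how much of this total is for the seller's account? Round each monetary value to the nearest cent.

Seller's account: CAD 397240.56

FOB: the seller bears costs until goods are on board at the origin port; the buyer bears freight, insurance and all costs thereafter.
Seller's account: goods 396519.33 + inland to port 721.23 = 397240.56
Buyer's account: freight 9262.06 + insurance 47.83 + destination terminal 1289.93 + brokerage 404.72 + duty 2077.91 = 13082.45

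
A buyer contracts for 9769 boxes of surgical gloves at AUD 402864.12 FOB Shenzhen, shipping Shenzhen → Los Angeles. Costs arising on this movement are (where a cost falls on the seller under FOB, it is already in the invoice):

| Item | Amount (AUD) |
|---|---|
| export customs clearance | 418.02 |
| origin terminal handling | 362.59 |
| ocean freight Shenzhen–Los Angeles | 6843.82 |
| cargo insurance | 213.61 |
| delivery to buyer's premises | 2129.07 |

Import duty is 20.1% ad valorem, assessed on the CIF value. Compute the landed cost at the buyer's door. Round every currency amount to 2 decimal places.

FOB: the seller bears costs until goods are on board at the origin port; the buyer bears freight, insurance and all costs thereafter.
Already in the invoice (seller's account under FOB): export clearance, origin terminal — exclude.
CIF value = FOB price + freight + insurance = 402864.12 + 6843.82 + 213.61 = 409921.55
Import duty = 409921.55 × 20.1% = 82394.23
Buyer bears: freight 6843.82 + insurance 213.61 + delivery 2129.07 + duty 82394.23 = 91580.73
Landed cost = invoice 402864.12 + 91580.73 = 494444.85

Total landed cost: AUD 494444.85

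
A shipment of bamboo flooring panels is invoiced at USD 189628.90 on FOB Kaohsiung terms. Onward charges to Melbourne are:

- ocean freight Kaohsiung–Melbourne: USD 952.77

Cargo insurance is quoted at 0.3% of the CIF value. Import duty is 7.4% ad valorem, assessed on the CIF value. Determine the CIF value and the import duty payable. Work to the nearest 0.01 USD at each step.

Let C be the CIF value. C = FOB price + freight + 0.3% × C
C − 0.3% × C = 189628.90 + 952.77
0.997 × C = 190581.67
C = 190581.67 / 0.997 = 191155.14
Insurance premium = 0.3% × 191155.14 = 573.47
Import duty = 191155.14 × 7.4% = 14145.48

CIF value: USD 191155.14; import duty: USD 14145.48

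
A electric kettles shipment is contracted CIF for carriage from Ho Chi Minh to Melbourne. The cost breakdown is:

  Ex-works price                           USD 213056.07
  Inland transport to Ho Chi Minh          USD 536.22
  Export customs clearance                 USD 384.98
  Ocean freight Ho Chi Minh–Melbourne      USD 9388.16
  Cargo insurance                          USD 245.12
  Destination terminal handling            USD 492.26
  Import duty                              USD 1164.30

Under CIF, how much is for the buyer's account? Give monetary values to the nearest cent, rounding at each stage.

Buyer's account: USD 1656.56

CIF: the seller pays costs through ocean freight and marine insurance to the destination port.
Seller's account: goods 213056.07 + inland to port 536.22 + export clearance 384.98 + freight 9388.16 + insurance 245.12 = 223610.55
Buyer's account: destination terminal 492.26 + duty 1164.30 = 1656.56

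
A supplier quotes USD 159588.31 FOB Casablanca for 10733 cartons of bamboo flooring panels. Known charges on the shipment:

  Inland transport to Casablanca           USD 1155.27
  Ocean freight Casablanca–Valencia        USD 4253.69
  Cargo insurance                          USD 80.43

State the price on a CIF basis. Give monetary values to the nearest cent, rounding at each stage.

CIF price: USD 163922.43

Not relevant to the conversion: inland to port — on the seller under both FOB and CIF; already in the FOB price and stays in the CIF price.
From FOB to CIF, the seller additionally bears: freight, insurance.
CIF price = 159588.31 + 4253.69 + 80.43 = 163922.43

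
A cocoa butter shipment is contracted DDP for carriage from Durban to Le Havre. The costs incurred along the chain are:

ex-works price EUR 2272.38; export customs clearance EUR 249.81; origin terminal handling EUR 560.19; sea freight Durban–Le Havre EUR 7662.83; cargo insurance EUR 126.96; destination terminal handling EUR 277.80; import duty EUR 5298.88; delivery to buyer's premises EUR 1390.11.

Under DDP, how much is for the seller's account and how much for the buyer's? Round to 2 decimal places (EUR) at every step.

DDP: the seller bears all costs including import duty.
Seller's account: goods 2272.38 + export clearance 249.81 + origin terminal 560.19 + freight 7662.83 + insurance 126.96 + destination terminal 277.80 + duty 5298.88 + delivery 1390.11 = 17838.96
Buyer's account: 0.00

Seller: EUR 17838.96; buyer: EUR 0.00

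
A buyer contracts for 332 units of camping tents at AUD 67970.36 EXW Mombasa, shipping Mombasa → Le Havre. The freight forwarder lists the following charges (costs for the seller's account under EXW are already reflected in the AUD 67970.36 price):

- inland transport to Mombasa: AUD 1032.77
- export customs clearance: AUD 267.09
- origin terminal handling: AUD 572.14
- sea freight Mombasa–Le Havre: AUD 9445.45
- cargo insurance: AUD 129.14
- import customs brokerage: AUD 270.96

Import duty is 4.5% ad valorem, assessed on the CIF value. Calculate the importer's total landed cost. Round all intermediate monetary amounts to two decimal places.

Total landed cost: AUD 83261.67

EXW: the seller makes goods available at their premises; the buyer bears all onward costs.
CIF value = EXW price + inland to port + export clearance + origin terminal + freight + insurance = 67970.36 + 1032.77 + 267.09 + 572.14 + 9445.45 + 129.14 = 79416.95
Import duty = 79416.95 × 4.5% = 3573.76
Buyer bears: inland to port 1032.77 + export clearance 267.09 + origin terminal 572.14 + freight 9445.45 + insurance 129.14 + brokerage 270.96 + duty 3573.76 = 15291.31
Landed cost = invoice 67970.36 + 15291.31 = 83261.67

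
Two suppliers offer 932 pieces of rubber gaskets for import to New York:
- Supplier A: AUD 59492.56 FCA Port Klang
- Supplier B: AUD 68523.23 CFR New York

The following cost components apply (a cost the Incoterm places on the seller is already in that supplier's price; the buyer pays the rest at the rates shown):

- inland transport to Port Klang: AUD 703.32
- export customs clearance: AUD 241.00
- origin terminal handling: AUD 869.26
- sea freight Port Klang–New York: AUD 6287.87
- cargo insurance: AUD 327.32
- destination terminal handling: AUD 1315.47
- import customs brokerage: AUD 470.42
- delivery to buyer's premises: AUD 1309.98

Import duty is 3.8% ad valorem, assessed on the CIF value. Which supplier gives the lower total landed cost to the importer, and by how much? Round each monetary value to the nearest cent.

Supplier A is cheaper by AUD 1944.73

Supplier A (FCA):
CIF value = FCA price + origin terminal + freight + insurance = 59492.56 + 869.26 + 6287.87 + 327.32 = 66977.01
Import duty = 66977.01 × 3.8% = 2545.13
Buyer bears (A): 869.26 + 6287.87 + 327.32 + 1315.47 + 470.42 + 1309.98 = 10580.32
Landed cost (A) = invoice 59492.56 + 10580.32 + duty 2545.13 = 72618.01
Supplier B (CFR):
CIF value = CFR price + insurance = 68523.23 + 327.32 = 68850.55
Import duty = 68850.55 × 3.8% = 2616.32
Buyer bears (B): 327.32 + 1315.47 + 470.42 + 1309.98 = 3423.19
Landed cost (B) = invoice 68523.23 + 3423.19 + duty 2616.32 = 74562.74
Difference = |72618.01 − 74562.74| = 1944.73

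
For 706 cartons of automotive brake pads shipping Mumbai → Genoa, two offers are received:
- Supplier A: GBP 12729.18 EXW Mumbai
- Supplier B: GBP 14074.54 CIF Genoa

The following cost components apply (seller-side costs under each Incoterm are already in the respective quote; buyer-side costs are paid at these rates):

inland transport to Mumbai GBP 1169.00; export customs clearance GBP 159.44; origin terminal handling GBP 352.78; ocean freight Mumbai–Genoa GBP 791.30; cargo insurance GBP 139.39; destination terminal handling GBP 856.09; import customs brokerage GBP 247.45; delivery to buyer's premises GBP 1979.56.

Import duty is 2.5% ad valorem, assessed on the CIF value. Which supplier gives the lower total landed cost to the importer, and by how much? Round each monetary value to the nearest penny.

Supplier A (EXW):
CIF value = EXW price + inland to port + export clearance + origin terminal + freight + insurance = 12729.18 + 1169.00 + 159.44 + 352.78 + 791.30 + 139.39 = 15341.09
Import duty = 15341.09 × 2.5% = 383.53
Buyer bears (A): 1169.00 + 159.44 + 352.78 + 791.30 + 139.39 + 856.09 + 247.45 + 1979.56 = 5695.01
Landed cost (A) = invoice 12729.18 + 5695.01 + duty 383.53 = 18807.72
Supplier B (CIF):
The CIF price already equals the CIF value: 14074.54
Import duty = 14074.54 × 2.5% = 351.86
Buyer bears (B): 856.09 + 247.45 + 1979.56 = 3083.10
Landed cost (B) = invoice 14074.54 + 3083.10 + duty 351.86 = 17509.50
Difference = |18807.72 − 17509.50| = 1298.22

Supplier B is cheaper by GBP 1298.22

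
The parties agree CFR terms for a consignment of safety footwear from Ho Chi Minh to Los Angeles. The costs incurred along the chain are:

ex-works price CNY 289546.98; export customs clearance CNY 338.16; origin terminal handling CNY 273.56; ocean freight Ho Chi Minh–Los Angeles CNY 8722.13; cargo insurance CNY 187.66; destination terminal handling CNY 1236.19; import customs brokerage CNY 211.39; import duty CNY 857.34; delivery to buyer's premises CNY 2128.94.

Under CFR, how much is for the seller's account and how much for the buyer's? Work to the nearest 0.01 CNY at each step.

Seller: CNY 298880.83; buyer: CNY 4621.52

CFR: the seller pays costs through ocean freight to the destination port, but not insurance.
Seller's account: goods 289546.98 + export clearance 338.16 + origin terminal 273.56 + freight 8722.13 = 298880.83
Buyer's account: insurance 187.66 + destination terminal 1236.19 + brokerage 211.39 + duty 857.34 + delivery 2128.94 = 4621.52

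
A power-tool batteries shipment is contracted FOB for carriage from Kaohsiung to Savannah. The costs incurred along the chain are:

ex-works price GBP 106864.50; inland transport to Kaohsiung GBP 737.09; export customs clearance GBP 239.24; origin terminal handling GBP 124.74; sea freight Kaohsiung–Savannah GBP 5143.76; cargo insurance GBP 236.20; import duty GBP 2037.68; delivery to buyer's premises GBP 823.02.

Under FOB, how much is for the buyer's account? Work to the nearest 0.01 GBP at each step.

FOB: the seller bears costs until goods are on board at the origin port; the buyer bears freight, insurance and all costs thereafter.
Seller's account: goods 106864.50 + inland to port 737.09 + export clearance 239.24 + origin terminal 124.74 = 107965.57
Buyer's account: freight 5143.76 + insurance 236.20 + duty 2037.68 + delivery 823.02 = 8240.66

Buyer's account: GBP 8240.66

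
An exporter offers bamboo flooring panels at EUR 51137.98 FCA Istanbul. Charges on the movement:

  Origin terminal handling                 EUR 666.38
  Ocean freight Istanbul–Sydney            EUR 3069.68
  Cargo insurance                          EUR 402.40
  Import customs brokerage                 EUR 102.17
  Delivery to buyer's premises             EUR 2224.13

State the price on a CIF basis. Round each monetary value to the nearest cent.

CIF price: EUR 55276.44

Not relevant to the conversion: brokerage, delivery — on the buyer under both terms; not part of either seller's price.
From FCA to CIF, the seller additionally bears: origin terminal, freight, insurance.
CIF price = 51137.98 + 666.38 + 3069.68 + 402.40 = 55276.44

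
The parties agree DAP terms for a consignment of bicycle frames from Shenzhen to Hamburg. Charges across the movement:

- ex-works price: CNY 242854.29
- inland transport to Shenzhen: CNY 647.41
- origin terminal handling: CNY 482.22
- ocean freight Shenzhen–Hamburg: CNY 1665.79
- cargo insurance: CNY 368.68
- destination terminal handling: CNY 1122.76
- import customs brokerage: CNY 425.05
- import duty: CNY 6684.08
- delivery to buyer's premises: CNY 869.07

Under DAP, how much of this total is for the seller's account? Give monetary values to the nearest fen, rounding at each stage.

Seller's account: CNY 248010.22

DAP: the seller bears all costs to the named destination except import duty and clearance.
Seller's account: goods 242854.29 + inland to port 647.41 + origin terminal 482.22 + freight 1665.79 + insurance 368.68 + destination terminal 1122.76 + delivery 869.07 = 248010.22
Buyer's account: brokerage 425.05 + duty 6684.08 = 7109.13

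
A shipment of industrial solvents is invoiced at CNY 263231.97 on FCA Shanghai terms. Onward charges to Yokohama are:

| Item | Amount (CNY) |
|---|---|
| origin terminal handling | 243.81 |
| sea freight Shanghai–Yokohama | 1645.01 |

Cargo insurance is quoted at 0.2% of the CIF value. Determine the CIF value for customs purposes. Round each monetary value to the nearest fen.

Let C be the CIF value. C = FCA price + pre-shipment costs + freight + 0.2% × C
C − 0.2% × C = 263231.97 + 243.81 + 1645.01
0.998 × C = 265120.79
C = 265120.79 / 0.998 = 265652.09
Insurance premium = 0.2% × 265652.09 = 531.30

CIF value: CNY 265652.09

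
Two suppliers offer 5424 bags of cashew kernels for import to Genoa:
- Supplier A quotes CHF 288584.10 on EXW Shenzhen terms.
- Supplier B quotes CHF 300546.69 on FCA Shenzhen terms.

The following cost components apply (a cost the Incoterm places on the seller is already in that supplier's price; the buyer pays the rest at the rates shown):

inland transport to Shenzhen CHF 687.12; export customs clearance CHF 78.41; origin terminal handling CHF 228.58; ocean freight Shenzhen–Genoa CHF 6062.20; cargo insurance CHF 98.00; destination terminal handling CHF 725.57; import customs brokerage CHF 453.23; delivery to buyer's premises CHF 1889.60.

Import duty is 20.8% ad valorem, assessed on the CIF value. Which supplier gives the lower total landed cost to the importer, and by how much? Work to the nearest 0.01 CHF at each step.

Supplier A is cheaper by CHF 13526.05

Supplier A (EXW):
CIF value = EXW price + inland to port + export clearance + origin terminal + freight + insurance = 288584.10 + 687.12 + 78.41 + 228.58 + 6062.20 + 98.00 = 295738.41
Import duty = 295738.41 × 20.8% = 61513.59
Buyer bears (A): 687.12 + 78.41 + 228.58 + 6062.20 + 98.00 + 725.57 + 453.23 + 1889.60 = 10222.71
Landed cost (A) = invoice 288584.10 + 10222.71 + duty 61513.59 = 360320.40
Supplier B (FCA):
CIF value = FCA price + origin terminal + freight + insurance = 300546.69 + 228.58 + 6062.20 + 98.00 = 306935.47
Import duty = 306935.47 × 20.8% = 63842.58
Buyer bears (B): 228.58 + 6062.20 + 98.00 + 725.57 + 453.23 + 1889.60 = 9457.18
Landed cost (B) = invoice 300546.69 + 9457.18 + duty 63842.58 = 373846.45
Difference = |360320.40 − 373846.45| = 13526.05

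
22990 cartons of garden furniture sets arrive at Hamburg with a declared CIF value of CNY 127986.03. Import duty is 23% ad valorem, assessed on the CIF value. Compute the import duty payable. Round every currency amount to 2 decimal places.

Import duty = 127986.03 × 23% = 29436.79

Import duty: CNY 29436.79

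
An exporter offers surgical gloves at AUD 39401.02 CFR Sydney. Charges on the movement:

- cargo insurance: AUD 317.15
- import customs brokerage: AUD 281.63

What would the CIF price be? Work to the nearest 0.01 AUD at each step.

Not relevant to the conversion: brokerage — on the buyer under both terms; not part of either seller's price.
From CFR to CIF, the seller additionally bears: insurance.
CIF price = 39401.02 + 317.15 = 39718.17

CIF price: AUD 39718.17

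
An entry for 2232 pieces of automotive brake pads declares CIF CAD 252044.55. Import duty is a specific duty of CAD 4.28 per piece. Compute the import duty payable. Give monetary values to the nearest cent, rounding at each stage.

Import duty = 2232 × 4.28 = 9552.96

Import duty: CAD 9552.96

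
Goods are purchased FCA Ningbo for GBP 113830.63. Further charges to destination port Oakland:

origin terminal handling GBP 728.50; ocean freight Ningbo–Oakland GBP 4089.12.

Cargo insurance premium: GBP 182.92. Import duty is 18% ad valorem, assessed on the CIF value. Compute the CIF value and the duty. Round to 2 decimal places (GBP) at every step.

CIF = FCA price + pre-shipment costs + freight + insurance
CIF = 113830.63 + 728.50 + 4089.12 + 182.92 = 118831.17
Import duty = 118831.17 × 18% = 21389.61

CIF value: GBP 118831.17; import duty: GBP 21389.61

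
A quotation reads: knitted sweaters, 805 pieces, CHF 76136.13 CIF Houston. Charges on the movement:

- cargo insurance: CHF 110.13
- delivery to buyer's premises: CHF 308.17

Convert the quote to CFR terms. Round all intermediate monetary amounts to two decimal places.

Not relevant to the conversion: delivery — on the buyer under both terms; not part of either seller's price.
From CIF to CFR, the seller no longer bears: insurance.
CFR price = 76136.13 − 110.13 = 76026.00

CFR price: CHF 76026.00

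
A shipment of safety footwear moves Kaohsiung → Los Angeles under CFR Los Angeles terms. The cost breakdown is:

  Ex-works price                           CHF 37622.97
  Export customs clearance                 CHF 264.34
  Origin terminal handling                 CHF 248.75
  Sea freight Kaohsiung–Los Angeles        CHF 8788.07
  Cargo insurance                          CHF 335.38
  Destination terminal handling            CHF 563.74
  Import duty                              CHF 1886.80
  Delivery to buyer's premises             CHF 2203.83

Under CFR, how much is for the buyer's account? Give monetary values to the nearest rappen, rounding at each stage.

CFR: the seller pays costs through ocean freight to the destination port, but not insurance.
Seller's account: goods 37622.97 + export clearance 264.34 + origin terminal 248.75 + freight 8788.07 = 46924.13
Buyer's account: insurance 335.38 + destination terminal 563.74 + duty 1886.80 + delivery 2203.83 = 4989.75

Buyer's account: CHF 4989.75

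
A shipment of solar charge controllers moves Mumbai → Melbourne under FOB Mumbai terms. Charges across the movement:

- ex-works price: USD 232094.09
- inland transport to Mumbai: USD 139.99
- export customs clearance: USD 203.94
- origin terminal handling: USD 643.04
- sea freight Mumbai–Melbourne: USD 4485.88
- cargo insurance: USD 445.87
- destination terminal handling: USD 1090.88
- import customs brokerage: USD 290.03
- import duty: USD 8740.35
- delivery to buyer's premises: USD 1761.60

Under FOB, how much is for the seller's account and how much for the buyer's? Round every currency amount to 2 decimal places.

Seller: USD 233081.06; buyer: USD 16814.61

FOB: the seller bears costs until goods are on board at the origin port; the buyer bears freight, insurance and all costs thereafter.
Seller's account: goods 232094.09 + inland to port 139.99 + export clearance 203.94 + origin terminal 643.04 = 233081.06
Buyer's account: freight 4485.88 + insurance 445.87 + destination terminal 1090.88 + brokerage 290.03 + duty 8740.35 + delivery 1761.60 = 16814.61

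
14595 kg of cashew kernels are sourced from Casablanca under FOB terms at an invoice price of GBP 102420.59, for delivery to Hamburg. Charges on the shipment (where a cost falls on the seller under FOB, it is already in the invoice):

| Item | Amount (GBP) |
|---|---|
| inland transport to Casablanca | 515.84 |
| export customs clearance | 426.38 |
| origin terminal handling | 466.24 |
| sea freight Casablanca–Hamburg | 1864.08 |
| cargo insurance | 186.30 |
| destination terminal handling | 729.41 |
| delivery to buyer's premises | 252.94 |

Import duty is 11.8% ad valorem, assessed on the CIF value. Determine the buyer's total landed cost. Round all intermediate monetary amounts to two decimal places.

FOB: the seller bears costs until goods are on board at the origin port; the buyer bears freight, insurance and all costs thereafter.
Already in the invoice (seller's account under FOB): inland to port, export clearance, origin terminal — exclude.
CIF value = FOB price + freight + insurance = 102420.59 + 1864.08 + 186.30 = 104470.97
Import duty = 104470.97 × 11.8% = 12327.57
Buyer bears: freight 1864.08 + insurance 186.30 + destination terminal 729.41 + delivery 252.94 + duty 12327.57 = 15360.30
Landed cost = invoice 102420.59 + 15360.30 = 117780.89

Total landed cost: GBP 117780.89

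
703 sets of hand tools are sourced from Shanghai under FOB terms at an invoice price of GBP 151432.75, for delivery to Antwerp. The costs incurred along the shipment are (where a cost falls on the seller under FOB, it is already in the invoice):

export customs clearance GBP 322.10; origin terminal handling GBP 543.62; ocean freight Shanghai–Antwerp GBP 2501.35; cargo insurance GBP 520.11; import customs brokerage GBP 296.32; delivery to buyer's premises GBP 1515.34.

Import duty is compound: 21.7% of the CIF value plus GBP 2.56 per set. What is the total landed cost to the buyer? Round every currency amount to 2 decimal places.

Total landed cost: GBP 191582.11

FOB: the seller bears costs until goods are on board at the origin port; the buyer bears freight, insurance and all costs thereafter.
Already in the invoice (seller's account under FOB): export clearance, origin terminal — exclude.
CIF value = FOB price + freight + insurance = 151432.75 + 2501.35 + 520.11 = 154454.21
Ad valorem component: 154454.21 × 21.7% = 33516.56
Specific component: 703 × 2.56 = 1799.68
Import duty = 33516.56 + 1799.68 = 35316.24
Buyer bears: freight 2501.35 + insurance 520.11 + brokerage 296.32 + delivery 1515.34 + duty 35316.24 = 40149.36
Landed cost = invoice 151432.75 + 40149.36 = 191582.11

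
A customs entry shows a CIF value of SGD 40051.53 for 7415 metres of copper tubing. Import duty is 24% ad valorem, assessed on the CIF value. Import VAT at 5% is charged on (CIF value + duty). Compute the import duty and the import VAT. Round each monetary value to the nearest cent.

Import duty = 40051.53 × 24% = 9612.37
VAT base = CIF + duty = 40051.53 + 9612.37 = 49663.90
Import VAT = 49663.90 × 5% = 2483.20

Import duty: SGD 9612.37; import VAT: SGD 2483.20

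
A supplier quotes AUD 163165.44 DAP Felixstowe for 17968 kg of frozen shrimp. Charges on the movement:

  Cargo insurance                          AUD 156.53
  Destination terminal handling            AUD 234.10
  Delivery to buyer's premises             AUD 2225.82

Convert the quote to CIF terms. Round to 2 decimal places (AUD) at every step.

CIF price: AUD 160705.52

Not relevant to the conversion: insurance — on the seller under both DAP and CIF; already in the DAP price and stays in the CIF price.
From DAP to CIF, the seller no longer bears: destination terminal, delivery.
CIF price = 163165.44 − 234.10 − 2225.82 = 160705.52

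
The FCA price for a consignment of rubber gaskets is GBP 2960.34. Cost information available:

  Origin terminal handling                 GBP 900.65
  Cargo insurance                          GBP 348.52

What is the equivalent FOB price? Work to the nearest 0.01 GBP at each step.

FOB price: GBP 3860.99

Not relevant to the conversion: insurance — on the buyer under both terms; not part of either seller's price.
From FCA to FOB, the seller additionally bears: origin terminal.
FOB price = 2960.34 + 900.65 = 3860.99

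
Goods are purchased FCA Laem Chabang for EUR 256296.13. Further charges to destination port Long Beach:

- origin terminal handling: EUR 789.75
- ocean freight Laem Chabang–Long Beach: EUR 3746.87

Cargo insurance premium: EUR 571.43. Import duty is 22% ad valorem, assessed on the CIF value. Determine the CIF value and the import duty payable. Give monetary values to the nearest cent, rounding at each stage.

CIF value: EUR 261404.18; import duty: EUR 57508.92

CIF = FCA price + pre-shipment costs + freight + insurance
CIF = 256296.13 + 789.75 + 3746.87 + 571.43 = 261404.18
Import duty = 261404.18 × 22% = 57508.92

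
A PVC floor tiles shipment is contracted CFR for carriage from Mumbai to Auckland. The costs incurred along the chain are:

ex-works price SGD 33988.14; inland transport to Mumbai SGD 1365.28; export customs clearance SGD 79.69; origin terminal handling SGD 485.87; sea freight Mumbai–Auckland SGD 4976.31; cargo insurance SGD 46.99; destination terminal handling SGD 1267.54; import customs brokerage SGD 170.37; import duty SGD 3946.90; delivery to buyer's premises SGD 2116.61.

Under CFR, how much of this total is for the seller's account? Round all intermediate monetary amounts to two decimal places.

Seller's account: SGD 40895.29

CFR: the seller pays costs through ocean freight to the destination port, but not insurance.
Seller's account: goods 33988.14 + inland to port 1365.28 + export clearance 79.69 + origin terminal 485.87 + freight 4976.31 = 40895.29
Buyer's account: insurance 46.99 + destination terminal 1267.54 + brokerage 170.37 + duty 3946.90 + delivery 2116.61 = 7548.41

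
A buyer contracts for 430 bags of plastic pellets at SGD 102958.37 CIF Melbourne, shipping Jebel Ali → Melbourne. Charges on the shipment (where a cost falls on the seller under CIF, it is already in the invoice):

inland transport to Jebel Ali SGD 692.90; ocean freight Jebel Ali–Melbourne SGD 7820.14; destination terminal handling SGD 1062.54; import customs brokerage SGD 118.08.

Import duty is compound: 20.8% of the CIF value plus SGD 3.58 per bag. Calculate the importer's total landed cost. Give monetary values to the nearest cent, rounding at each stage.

Total landed cost: SGD 127093.73

CIF: the seller pays costs through ocean freight and marine insurance to the destination port.
Already in the invoice (seller's account under CIF): inland to port, freight — exclude.
The CIF price already equals the CIF value: 102958.37
Ad valorem component: 102958.37 × 20.8% = 21415.34
Specific component: 430 × 3.58 = 1539.40
Import duty = 21415.34 + 1539.40 = 22954.74
Buyer bears: destination terminal 1062.54 + brokerage 118.08 + duty 22954.74 = 24135.36
Landed cost = invoice 102958.37 + 24135.36 = 127093.73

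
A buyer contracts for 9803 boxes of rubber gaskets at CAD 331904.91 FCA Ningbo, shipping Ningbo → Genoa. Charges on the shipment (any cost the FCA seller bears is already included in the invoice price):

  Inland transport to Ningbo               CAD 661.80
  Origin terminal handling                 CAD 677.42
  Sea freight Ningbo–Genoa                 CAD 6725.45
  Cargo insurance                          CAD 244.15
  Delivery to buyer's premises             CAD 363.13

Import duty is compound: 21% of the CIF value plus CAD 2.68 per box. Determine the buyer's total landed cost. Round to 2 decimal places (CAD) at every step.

Total landed cost: CAD 437493.01

FCA: the seller delivers export-cleared goods to the carrier; the buyer bears costs from that point.
Already in the invoice (seller's account under FCA): inland to port — exclude.
CIF value = FCA price + origin terminal + freight + insurance = 331904.91 + 677.42 + 6725.45 + 244.15 = 339551.93
Ad valorem component: 339551.93 × 21% = 71305.91
Specific component: 9803 × 2.68 = 26272.04
Import duty = 71305.91 + 26272.04 = 97577.95
Buyer bears: origin terminal 677.42 + freight 6725.45 + insurance 244.15 + delivery 363.13 + duty 97577.95 = 105588.10
Landed cost = invoice 331904.91 + 105588.10 = 437493.01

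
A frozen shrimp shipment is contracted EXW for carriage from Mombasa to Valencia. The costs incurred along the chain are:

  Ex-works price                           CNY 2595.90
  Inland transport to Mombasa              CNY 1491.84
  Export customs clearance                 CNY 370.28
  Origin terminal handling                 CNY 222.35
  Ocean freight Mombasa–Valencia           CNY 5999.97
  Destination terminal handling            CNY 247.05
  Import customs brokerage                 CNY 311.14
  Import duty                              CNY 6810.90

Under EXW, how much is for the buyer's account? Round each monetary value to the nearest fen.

Buyer's account: CNY 15453.53

EXW: the seller makes goods available at their premises; the buyer bears all onward costs.
Seller's account: goods 2595.90 = 2595.90
Buyer's account: inland to port 1491.84 + export clearance 370.28 + origin terminal 222.35 + freight 5999.97 + destination terminal 247.05 + brokerage 311.14 + duty 6810.90 = 15453.53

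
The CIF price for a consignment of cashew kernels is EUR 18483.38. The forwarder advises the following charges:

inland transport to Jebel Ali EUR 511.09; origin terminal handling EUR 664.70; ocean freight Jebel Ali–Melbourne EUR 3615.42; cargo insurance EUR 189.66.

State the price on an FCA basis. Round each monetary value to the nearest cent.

FCA price: EUR 14013.60

Not relevant to the conversion: inland to port — on the seller under both CIF and FCA; already in the CIF price and stays in the FCA price.
From CIF to FCA, the seller no longer bears: origin terminal, freight, insurance.
FCA price = 18483.38 − 664.70 − 3615.42 − 189.66 = 14013.60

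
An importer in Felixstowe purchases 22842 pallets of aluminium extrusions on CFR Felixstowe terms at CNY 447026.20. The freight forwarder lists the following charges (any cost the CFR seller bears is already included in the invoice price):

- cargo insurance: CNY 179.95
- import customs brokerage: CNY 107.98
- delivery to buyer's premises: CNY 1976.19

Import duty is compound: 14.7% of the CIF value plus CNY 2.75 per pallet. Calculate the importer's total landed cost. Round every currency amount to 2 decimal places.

Total landed cost: CNY 577845.12

CFR: the seller pays costs through ocean freight to the destination port, but not insurance.
CIF value = CFR price + insurance = 447026.20 + 179.95 = 447206.15
Ad valorem component: 447206.15 × 14.7% = 65739.30
Specific component: 22842 × 2.75 = 62815.50
Import duty = 65739.30 + 62815.50 = 128554.80
Buyer bears: insurance 179.95 + brokerage 107.98 + delivery 1976.19 + duty 128554.80 = 130818.92
Landed cost = invoice 447026.20 + 130818.92 = 577845.12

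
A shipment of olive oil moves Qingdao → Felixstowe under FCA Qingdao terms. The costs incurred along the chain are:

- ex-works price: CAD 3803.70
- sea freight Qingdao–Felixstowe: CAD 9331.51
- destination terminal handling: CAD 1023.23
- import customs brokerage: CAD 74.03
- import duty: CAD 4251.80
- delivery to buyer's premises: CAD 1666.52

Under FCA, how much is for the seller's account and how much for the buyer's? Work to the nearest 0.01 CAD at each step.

Seller: CAD 3803.70; buyer: CAD 16347.09

FCA: the seller delivers export-cleared goods to the carrier; the buyer bears costs from that point.
Seller's account: goods 3803.70 = 3803.70
Buyer's account: freight 9331.51 + destination terminal 1023.23 + brokerage 74.03 + duty 4251.80 + delivery 1666.52 = 16347.09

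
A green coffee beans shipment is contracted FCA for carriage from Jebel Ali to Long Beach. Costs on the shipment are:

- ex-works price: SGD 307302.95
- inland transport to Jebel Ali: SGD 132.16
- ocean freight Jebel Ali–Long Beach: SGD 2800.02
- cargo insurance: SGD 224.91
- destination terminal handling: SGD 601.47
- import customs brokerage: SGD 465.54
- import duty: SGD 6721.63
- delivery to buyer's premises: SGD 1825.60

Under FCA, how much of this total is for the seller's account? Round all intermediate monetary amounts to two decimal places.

FCA: the seller delivers export-cleared goods to the carrier; the buyer bears costs from that point.
Seller's account: goods 307302.95 + inland to port 132.16 = 307435.11
Buyer's account: freight 2800.02 + insurance 224.91 + destination terminal 601.47 + brokerage 465.54 + duty 6721.63 + delivery 1825.60 = 12639.17

Seller's account: SGD 307435.11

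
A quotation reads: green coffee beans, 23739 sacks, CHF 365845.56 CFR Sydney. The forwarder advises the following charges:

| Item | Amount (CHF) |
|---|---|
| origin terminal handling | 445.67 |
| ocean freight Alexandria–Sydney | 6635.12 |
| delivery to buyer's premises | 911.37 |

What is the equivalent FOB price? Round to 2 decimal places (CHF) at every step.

FOB price: CHF 359210.44

Not relevant to the conversion: origin terminal — on the seller under both CFR and FOB; already in the CFR price and stays in the FOB price. delivery — on the buyer under both terms; not part of either seller's price.
From CFR to FOB, the seller no longer bears: freight.
FOB price = 365845.56 − 6635.12 = 359210.44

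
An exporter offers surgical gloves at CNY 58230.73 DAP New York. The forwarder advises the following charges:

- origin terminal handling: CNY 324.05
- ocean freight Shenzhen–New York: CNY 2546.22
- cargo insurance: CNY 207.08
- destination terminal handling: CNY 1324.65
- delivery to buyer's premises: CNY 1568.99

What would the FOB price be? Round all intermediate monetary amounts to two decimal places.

FOB price: CNY 52583.79

Not relevant to the conversion: origin terminal — on the seller under both DAP and FOB; already in the DAP price and stays in the FOB price.
From DAP to FOB, the seller no longer bears: freight, insurance, destination terminal, delivery.
FOB price = 58230.73 − 2546.22 − 207.08 − 1324.65 − 1568.99 = 52583.79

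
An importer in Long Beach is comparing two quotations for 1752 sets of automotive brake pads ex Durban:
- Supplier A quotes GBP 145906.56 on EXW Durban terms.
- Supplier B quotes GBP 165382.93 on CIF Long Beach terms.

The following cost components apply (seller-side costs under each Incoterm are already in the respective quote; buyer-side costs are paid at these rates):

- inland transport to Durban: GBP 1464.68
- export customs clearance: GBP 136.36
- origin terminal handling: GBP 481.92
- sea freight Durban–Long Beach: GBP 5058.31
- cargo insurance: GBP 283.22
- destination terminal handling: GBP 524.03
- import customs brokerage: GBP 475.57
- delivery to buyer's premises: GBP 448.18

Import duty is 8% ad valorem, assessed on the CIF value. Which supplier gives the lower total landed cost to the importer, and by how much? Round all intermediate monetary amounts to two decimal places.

Supplier A (EXW):
CIF value = EXW price + inland to port + export clearance + origin terminal + freight + insurance = 145906.56 + 1464.68 + 136.36 + 481.92 + 5058.31 + 283.22 = 153331.05
Import duty = 153331.05 × 8% = 12266.48
Buyer bears (A): 1464.68 + 136.36 + 481.92 + 5058.31 + 283.22 + 524.03 + 475.57 + 448.18 = 8872.27
Landed cost (A) = invoice 145906.56 + 8872.27 + duty 12266.48 = 167045.31
Supplier B (CIF):
The CIF price already equals the CIF value: 165382.93
Import duty = 165382.93 × 8% = 13230.63
Buyer bears (B): 524.03 + 475.57 + 448.18 = 1447.78
Landed cost (B) = invoice 165382.93 + 1447.78 + duty 13230.63 = 180061.34
Difference = |167045.31 − 180061.34| = 13016.03

Supplier A is cheaper by GBP 13016.03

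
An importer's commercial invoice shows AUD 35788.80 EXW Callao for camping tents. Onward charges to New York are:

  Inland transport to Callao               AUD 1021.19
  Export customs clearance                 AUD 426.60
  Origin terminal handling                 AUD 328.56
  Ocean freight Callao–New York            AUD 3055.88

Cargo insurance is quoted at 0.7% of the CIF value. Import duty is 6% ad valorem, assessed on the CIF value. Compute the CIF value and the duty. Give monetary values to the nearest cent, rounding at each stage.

CIF value: AUD 40907.38; import duty: AUD 2454.44

Let C be the CIF value. C = EXW price + pre-shipment costs + freight + 0.7% × C
C − 0.7% × C = 35788.80 + 1021.19 + 426.60 + 328.56 + 3055.88
0.993 × C = 40621.03
C = 40621.03 / 0.993 = 40907.38
Insurance premium = 0.7% × 40907.38 = 286.35
Import duty = 40907.38 × 6% = 2454.44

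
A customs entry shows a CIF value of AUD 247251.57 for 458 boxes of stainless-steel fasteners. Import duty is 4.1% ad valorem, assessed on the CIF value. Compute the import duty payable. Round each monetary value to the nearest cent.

Import duty = 247251.57 × 4.1% = 10137.31

Import duty: AUD 10137.31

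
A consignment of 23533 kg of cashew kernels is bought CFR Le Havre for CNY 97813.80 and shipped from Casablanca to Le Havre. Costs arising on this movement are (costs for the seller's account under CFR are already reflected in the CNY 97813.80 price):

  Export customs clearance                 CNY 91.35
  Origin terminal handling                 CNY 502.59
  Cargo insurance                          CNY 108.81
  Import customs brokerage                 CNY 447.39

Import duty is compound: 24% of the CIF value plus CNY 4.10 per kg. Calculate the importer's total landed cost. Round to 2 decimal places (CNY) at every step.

CFR: the seller pays costs through ocean freight to the destination port, but not insurance.
Already in the invoice (seller's account under CFR): export clearance, origin terminal — exclude.
CIF value = CFR price + insurance = 97813.80 + 108.81 = 97922.61
Ad valorem component: 97922.61 × 24% = 23501.43
Specific component: 23533 × 4.10 = 96485.30
Import duty = 23501.43 + 96485.30 = 119986.73
Buyer bears: insurance 108.81 + brokerage 447.39 + duty 119986.73 = 120542.93
Landed cost = invoice 97813.80 + 120542.93 = 218356.73

Total landed cost: CNY 218356.73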